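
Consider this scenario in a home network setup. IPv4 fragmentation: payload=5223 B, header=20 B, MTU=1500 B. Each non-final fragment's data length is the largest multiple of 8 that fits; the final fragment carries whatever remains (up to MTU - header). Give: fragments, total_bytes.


Max data per non-final fragment = floor((MTU - header)/8)*8 = floor((1500 - 20)/8)*8 = floor(1480/8)*8 = 1480 B
Final fragment needs no 8-byte alignment: it can carry up to MTU - header = 1480 B
Non-final fragments needed = ceil((payload - 1480) / 1480) = ceil(3743/1480) = ceil(2.5291) = 3
Number of fragments = 3 + 1 = 4
Fragment sizes (data): 3 * 1480 B + 783 B (last, 783 <= 1480 OK)
Total bytes sent = payload + n_frags * header = 5223 + 4*20 = 5223 + 80 = 5303 B

4, 5303


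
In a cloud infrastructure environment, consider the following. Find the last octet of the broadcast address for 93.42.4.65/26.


Given: IP = 93.42.4.65, prefix = /26
Host bits = 32 - 26 = 6
Network last octet = 65 AND mask = 64
Host part size = 2^6 - 1 = 63
Broadcast last octet = 64 OR 63 = 127

127


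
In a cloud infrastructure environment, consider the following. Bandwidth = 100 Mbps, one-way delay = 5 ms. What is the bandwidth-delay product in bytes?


Given: bandwidth = 100 Mbps, delay = 5 ms
BDP in bits = 100 * 10^6 * 5 / 1000
BDP in bits = 500000
BDP in bytes = 500000 / 8 = 62500

62500


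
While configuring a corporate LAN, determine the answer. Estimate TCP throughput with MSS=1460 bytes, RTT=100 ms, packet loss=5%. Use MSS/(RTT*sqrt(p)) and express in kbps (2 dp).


Given: MSS = 1460 bytes, RTT = 100 ms, loss = 5%
RTT in seconds = 100 / 1000 = 0.1
Loss rate = 5% = 0.05
sqrt(loss) = sqrt(0.05) = 0.223606797750
Throughput (bytes/s) = 1460 / (0.1 * 0.223606797750) = 65293.1849
Throughput (kbps) = 65293.1849 * 8 / 1000 = 522.345480 -> 522.35 kbps (2 dp)

522.35


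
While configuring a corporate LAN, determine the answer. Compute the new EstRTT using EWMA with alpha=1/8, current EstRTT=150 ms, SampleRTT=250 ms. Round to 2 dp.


Given: EstRTT = 150 ms, SampleRTT = 250 ms, alpha = 1/8
New EstRTT = (1 - alpha) * EstRTT + alpha * SampleRTT
(7/8) * 150 = 131.25
(1/8) * 250 = 31.25
New EstRTT = 131.25 + 31.25 = 162.5 ms -> 162.50 ms (2 dp)

162.50


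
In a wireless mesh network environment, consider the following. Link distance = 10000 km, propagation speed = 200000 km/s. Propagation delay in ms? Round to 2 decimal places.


Given: distance = 10000 km, speed = 200000 km/s
Delay = distance / speed = 10000 / 200000 seconds
Delay in ms = 10000 * 1000 / 200000
Delay = 50.0000 ms
Rounded to 2 dp = 50.00 ms

50.00


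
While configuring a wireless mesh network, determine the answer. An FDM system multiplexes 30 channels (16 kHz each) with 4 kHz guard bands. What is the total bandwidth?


Given: 30 channels, 16 kHz each, guard = 4 kHz
Channel bandwidth = 30 * 16 = 480 kHz
Guard bands = 29 gaps * 4 kHz = 116 kHz
Total = 480 + 116 = 596 kHz

596


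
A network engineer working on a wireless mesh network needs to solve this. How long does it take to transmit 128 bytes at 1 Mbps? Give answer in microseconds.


Given: packet = 128 bytes, bandwidth = 1 Mbps
Packet in bits = 128 * 8 = 1024 bits
Bandwidth = 1 * 10^6 = 1000000 bps
Time = 1024 / 1000000 seconds
Time in us = 1024 * 10^6 / 1000000 = 1024

1024


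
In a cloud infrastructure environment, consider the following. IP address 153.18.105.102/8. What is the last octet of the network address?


Given: IP = 153.18.105.102, prefix = /8
Subnet mask = 255.0.0.0
Last octet of IP: 102
Last octet of mask: 0
Network last octet = 102 AND 0 = 0

0


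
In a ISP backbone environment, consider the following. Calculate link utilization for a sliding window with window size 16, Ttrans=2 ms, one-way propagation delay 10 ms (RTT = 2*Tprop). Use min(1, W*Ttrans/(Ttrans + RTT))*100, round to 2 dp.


Given: W = 16, Ttrans = 2 ms, RTT = 20 ms (= 2 * Tprop, Tprop = 10 ms)
Cycle time = Ttrans + RTT = 2 + 20 = 22 ms (first packet sent until its ACK returns)
W * Ttrans = 16 * 2 = 32 ms of sending per cycle
W * Ttrans / (Ttrans + RTT) = 32 / 22 = 1.454545
U = min(1, 1.454545) = 1.000000
U% = 100.00%

100.00


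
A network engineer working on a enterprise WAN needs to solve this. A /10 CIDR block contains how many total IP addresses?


Given: CIDR prefix /10
Host bits = 32 - 10 = 22
Total addresses = 2^22 = 4194304

4194304


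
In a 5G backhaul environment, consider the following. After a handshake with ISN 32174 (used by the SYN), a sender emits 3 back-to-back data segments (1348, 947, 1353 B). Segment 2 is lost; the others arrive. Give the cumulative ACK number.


SYN uses sequence number 32174; first data byte = ISN + 1 = 32175.
Segment 1: SEQ = 32175, len = 1348 B, covers [32175, 33522]
Segment 2: SEQ = 33523, len = 947 B, covers [33523, 34469] [LOST]
Segment 3: SEQ = 34470, len = 1353 B, covers [34470, 35822]
In-order data received: bytes [32175, 33522] (segments 1..1).
Segment 2 missing -> gap begins at byte 33523; later segments buffered out of order.
Cumulative ACK = next expected in-order byte = 32175 + 1348 = 33523

33523


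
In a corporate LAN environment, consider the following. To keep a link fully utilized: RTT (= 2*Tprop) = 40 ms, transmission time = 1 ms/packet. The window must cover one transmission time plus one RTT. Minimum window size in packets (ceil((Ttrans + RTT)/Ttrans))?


Given: Ttrans = 1 ms, RTT = 40 ms (= 2 * Tprop, Tprop = 20 ms)
Time until first ACK returns = Ttrans + RTT = 1 + 40 = 41 ms
Need W * Ttrans >= Ttrans + RTT  ->  W >= (Ttrans + RTT) / Ttrans
(Ttrans + RTT) / Ttrans = 41 / 1 = 41
W_min = ceil(41) = 41

41


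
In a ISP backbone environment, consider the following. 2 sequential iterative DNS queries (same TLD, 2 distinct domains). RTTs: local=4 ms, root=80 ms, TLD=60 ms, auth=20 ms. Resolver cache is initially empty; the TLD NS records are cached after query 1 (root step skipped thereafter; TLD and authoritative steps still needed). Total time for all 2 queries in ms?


Lookup 1 (cold cache): local + root + TLD + auth = 4 + 80 + 60 + 20 = 164 ms
Lookups 2..2 (TLD NS cached -> skip root; new domain -> still ask TLD and auth): local + TLD + auth = 4 + 60 + 20 = 84 ms each
Remaining 1 lookups: 1 * 84 = 84 ms
Total = 164 + 84 = 248 ms

248


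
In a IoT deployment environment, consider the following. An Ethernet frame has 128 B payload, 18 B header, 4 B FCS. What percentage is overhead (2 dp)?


Given: payload = 128 B, header = 18 B, trailer = 4 B
Overhead bytes = header + trailer = 18 + 4 = 22
Total frame = payload + overhead = 128 + 22 = 150
Overhead % = 22 / 150 * 100 = 14.6667% -> 14.67% (2 dp)

14.67


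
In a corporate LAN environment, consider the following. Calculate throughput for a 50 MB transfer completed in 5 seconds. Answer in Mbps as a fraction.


Given: file = 50 MB, time = 5 s
File in Mb = 50 * 8 = 400 Mb
Throughput = 400 / 5 Mbps
Throughput = 80 Mbps

80


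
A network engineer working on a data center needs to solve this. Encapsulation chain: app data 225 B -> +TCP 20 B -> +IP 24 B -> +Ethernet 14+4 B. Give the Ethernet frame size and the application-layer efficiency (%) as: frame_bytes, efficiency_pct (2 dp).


TCP segment = 225 + 20 = 245 B
IP packet = 245 + 24 = 269 B
Ethernet frame = 269 + 14 + 4 = 287 B
Efficiency = app / frame = 225 / 287 = 0.783972 = 78.3972% -> 78.40% (2 dp)

287, 78.40


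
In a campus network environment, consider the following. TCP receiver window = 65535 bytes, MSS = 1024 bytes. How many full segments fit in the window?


Given: RWND = 65535 bytes, MSS = 1024 bytes
Full segments = floor(RWND / MSS)
Full segments = floor(65535 / 1024)
Full segments = floor(63.999) = 63

63


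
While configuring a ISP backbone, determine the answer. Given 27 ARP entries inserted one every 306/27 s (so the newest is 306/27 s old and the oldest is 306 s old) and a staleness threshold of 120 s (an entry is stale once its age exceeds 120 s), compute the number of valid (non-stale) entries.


Ages are k * 306/27 s for k = 1..27 (spacing = 11.3333 s).
Entry k is valid iff k * 306/27 <= 120 iff k <= 27 * 120 / 306 = 10.5882
n_valid = floor(10.5882) = 10
(n_stale = 27 - 10 = 17)

10


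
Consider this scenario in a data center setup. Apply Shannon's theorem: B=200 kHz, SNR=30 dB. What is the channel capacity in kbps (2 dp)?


Given: B = 200 kHz, SNR = 30 dB
SNR linear = 10^(30/10) = 1000
1 + SNR = 1001
log2(1001) = 9.9672262588
C = 200 * 1000 * 9.9672262588 = 1993445.2518 bps
C = 1993.445252 kbps -> 1993.45 kbps (2 dp)

1993.45


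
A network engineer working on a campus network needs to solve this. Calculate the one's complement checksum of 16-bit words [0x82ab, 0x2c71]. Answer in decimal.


Given words: [0x82ab, 0x2c71]
Step 1: Sum all words
Raw sum = 33451 + 11377 = 44828
One's complement = ~44828 & 0xFFFF = 20707

20707


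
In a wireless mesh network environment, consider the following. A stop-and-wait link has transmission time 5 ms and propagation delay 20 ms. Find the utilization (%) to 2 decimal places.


Given: Ttrans = 5 ms, Tprop = 20 ms
RTT = 2 * Tprop = 2 * 20 = 40 ms
U = Ttrans / (Ttrans + RTT)
U = 5 / (5 + 40)
U = 5 / 45 = 0.111111
U% = 11.11%

11.11


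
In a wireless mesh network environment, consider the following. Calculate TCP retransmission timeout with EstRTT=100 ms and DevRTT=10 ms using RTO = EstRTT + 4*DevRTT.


Given: EstRTT = 100 ms, DevRTT = 10 ms
Timeout = EstRTT + 4 * DevRTT
4 * DevRTT = 4 * 10 = 40
Timeout = 100 + 40 = 140 ms

140


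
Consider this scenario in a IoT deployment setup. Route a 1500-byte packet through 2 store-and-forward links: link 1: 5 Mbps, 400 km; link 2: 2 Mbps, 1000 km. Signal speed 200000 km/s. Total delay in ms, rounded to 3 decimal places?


Packet = 1500 bytes = 12000 bits. Store-and-forward: sum (t_trans + t_prop) per link.
Link 1: t_trans = 12000/(5*10^6) s = 2.4000 ms; t_prop = 400/200000 s = 2.0000 ms; subtotal = 4.4000 ms
Link 2: t_trans = 12000/(2*10^6) s = 6.0000 ms; t_prop = 1000/200000 s = 5.0000 ms; subtotal = 11.0000 ms
End-to-end = 4.4000 + 11.0000 = 15.4000 ms -> 15.400 ms (3 dp)

15.400


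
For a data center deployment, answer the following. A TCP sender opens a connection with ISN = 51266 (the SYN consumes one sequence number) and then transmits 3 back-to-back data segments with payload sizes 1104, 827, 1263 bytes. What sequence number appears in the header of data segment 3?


The SYN occupies sequence number ISN = 51266, so the first data byte is ISN + 1 = 51267.
SEQ of data segment i = (ISN + 1) + sum of payload sizes of segments 1..i-1.
Segment 1: SEQ = 51267, payload = 1104 bytes
Segment 2: SEQ = 52371, payload = 827 bytes
Segment 3: SEQ = 53198, payload = 1263 bytes
SEQ of segment 3 = 51267 + 1104 + 827 = 53198

53198


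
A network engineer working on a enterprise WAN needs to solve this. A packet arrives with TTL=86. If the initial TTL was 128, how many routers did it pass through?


Given: initial TTL = 128, received TTL = 86
Hops = initial TTL - received TTL
Hops = 128 - 86 = 42

42


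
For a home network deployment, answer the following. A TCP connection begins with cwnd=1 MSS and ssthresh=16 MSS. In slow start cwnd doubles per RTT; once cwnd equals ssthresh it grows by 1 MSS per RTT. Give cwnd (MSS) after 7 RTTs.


RTT 0: cwnd = 1 MSS (initial)
RTT 1: cwnd = 2 MSS (slow start, doubled)
RTT 2: cwnd = 4 MSS (slow start, doubled)
RTT 3: cwnd = 8 MSS (slow start, doubled)
RTT 4: cwnd = 16 MSS (slow start, doubled)
RTT 5: cwnd = 17 MSS (congestion avoidance, +1)
RTT 6: cwnd = 18 MSS (congestion avoidance, +1)
RTT 7: cwnd = 19 MSS (congestion avoidance, +1)

19


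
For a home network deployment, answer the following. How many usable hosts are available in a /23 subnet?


Given: subnet mask /23
Host bits = 32 - 23 = 9
Total addresses = 2^9 = 512
Usable hosts = 512 - 2 (network + broadcast) = 510

510


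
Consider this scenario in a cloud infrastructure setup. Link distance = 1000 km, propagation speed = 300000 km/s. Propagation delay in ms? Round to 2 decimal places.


Given: distance = 1000 km, speed = 300000 km/s
Delay = distance / speed = 1000 / 300000 seconds
Delay in ms = 1000 * 1000 / 300000
Delay = 3.3333 ms
Rounded to 2 dp = 3.33 ms

3.33


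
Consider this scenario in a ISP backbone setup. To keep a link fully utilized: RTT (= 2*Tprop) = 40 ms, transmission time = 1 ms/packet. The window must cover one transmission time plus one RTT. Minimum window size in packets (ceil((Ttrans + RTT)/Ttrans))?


Given: Ttrans = 1 ms, RTT = 40 ms (= 2 * Tprop, Tprop = 20 ms)
Time until first ACK returns = Ttrans + RTT = 1 + 40 = 41 ms
Need W * Ttrans >= Ttrans + RTT  ->  W >= (Ttrans + RTT) / Ttrans
(Ttrans + RTT) / Ttrans = 41 / 1 = 41
W_min = ceil(41) = 41

41


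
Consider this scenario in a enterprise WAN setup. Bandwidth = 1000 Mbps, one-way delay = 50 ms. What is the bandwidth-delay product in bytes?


Given: bandwidth = 1000 Mbps, delay = 50 ms
BDP in bits = 1000 * 10^6 * 50 / 1000
BDP in bits = 50000000
BDP in bytes = 50000000 / 8 = 6250000

6250000


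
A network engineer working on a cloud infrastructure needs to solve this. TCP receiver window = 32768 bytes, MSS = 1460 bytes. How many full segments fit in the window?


Given: RWND = 32768 bytes, MSS = 1460 bytes
Full segments = floor(RWND / MSS)
Full segments = floor(32768 / 1460)
Full segments = floor(22.4438) = 22

22


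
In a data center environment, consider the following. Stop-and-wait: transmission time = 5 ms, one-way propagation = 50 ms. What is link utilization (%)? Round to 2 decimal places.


Given: Ttrans = 5 ms, Tprop = 50 ms
RTT = 2 * Tprop = 2 * 50 = 100 ms
U = Ttrans / (Ttrans + RTT)
U = 5 / (5 + 100)
U = 5 / 105 = 0.047619
U% = 4.76%

4.76


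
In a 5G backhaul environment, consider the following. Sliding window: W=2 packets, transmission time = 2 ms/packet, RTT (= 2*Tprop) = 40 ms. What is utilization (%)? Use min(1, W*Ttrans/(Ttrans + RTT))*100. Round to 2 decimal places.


Given: W = 2, Ttrans = 2 ms, RTT = 40 ms (= 2 * Tprop, Tprop = 20 ms)
Cycle time = Ttrans + RTT = 2 + 40 = 42 ms (first packet sent until its ACK returns)
W * Ttrans = 2 * 2 = 4 ms of sending per cycle
W * Ttrans / (Ttrans + RTT) = 4 / 42 = 0.095238
U = min(1, 0.095238) = 0.095238
U% = 9.52%

9.52


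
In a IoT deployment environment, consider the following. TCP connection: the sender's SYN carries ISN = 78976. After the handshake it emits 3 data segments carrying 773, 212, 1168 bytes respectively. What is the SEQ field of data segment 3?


The SYN occupies sequence number ISN = 78976, so the first data byte is ISN + 1 = 78977.
SEQ of data segment i = (ISN + 1) + sum of payload sizes of segments 1..i-1.
Segment 1: SEQ = 78977, payload = 773 bytes
Segment 2: SEQ = 79750, payload = 212 bytes
Segment 3: SEQ = 79962, payload = 1168 bytes
SEQ of segment 3 = 78977 + 773 + 212 = 79962

79962


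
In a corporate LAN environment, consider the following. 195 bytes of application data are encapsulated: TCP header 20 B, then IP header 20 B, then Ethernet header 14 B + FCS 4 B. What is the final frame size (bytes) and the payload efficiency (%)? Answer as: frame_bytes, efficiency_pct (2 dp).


TCP segment = 195 + 20 = 215 B
IP packet = 215 + 20 = 235 B
Ethernet frame = 235 + 14 + 4 = 253 B
Efficiency = app / frame = 195 / 253 = 0.770751 = 77.0751% -> 77.08% (2 dp)

253, 77.08


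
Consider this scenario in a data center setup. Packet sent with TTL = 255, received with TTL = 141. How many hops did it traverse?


Given: initial TTL = 255, received TTL = 141
Hops = initial TTL - received TTL
Hops = 255 - 141 = 114

114


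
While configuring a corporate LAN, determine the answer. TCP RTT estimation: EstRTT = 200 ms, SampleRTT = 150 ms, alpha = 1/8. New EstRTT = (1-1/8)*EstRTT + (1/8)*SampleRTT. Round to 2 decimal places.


Given: EstRTT = 200 ms, SampleRTT = 150 ms, alpha = 1/8
New EstRTT = (1 - alpha) * EstRTT + alpha * SampleRTT
(7/8) * 200 = 175
(1/8) * 150 = 18.75
New EstRTT = 175 + 18.75 = 193.75 ms -> 193.75 ms (2 dp)

193.75


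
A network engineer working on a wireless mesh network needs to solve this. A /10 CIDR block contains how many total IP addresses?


Given: CIDR prefix /10
Host bits = 32 - 10 = 22
Total addresses = 2^22 = 4194304

4194304


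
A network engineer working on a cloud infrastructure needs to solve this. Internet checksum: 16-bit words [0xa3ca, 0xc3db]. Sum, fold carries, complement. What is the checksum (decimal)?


Given words: [0xa3ca, 0xc3db]
Step 1: Sum all words
Raw sum = 41930 + 50139 = 92069
Step 2: Fold carry: (26533 + 1) = 26534
One's complement = ~26534 & 0xFFFF = 39001

39001


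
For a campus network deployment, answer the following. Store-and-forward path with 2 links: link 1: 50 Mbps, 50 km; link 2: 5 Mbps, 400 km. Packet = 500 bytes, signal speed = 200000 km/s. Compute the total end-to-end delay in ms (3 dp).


Packet = 500 bytes = 4000 bits. Store-and-forward: sum (t_trans + t_prop) per link.
Link 1: t_trans = 4000/(50*10^6) s = 0.0800 ms; t_prop = 50/200000 s = 0.2500 ms; subtotal = 0.3300 ms
Link 2: t_trans = 4000/(5*10^6) s = 0.8000 ms; t_prop = 400/200000 s = 2.0000 ms; subtotal = 2.8000 ms
End-to-end = 0.3300 + 2.8000 = 3.1300 ms -> 3.130 ms (3 dp)

3.130


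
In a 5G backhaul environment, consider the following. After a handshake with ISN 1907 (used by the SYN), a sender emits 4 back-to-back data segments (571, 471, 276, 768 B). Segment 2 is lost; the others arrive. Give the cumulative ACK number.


SYN uses sequence number 1907; first data byte = ISN + 1 = 1908.
Segment 1: SEQ = 1908, len = 571 B, covers [1908, 2478]
Segment 2: SEQ = 2479, len = 471 B, covers [2479, 2949] [LOST]
Segment 3: SEQ = 2950, len = 276 B, covers [2950, 3225]
Segment 4: SEQ = 3226, len = 768 B, covers [3226, 3993]
In-order data received: bytes [1908, 2478] (segments 1..1).
Segment 2 missing -> gap begins at byte 2479; later segments buffered out of order.
Cumulative ACK = next expected in-order byte = 1908 + 571 = 2479

2479


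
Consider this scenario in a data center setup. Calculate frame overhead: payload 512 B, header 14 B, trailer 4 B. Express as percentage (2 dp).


Given: payload = 512 B, header = 14 B, trailer = 4 B
Overhead bytes = header + trailer = 14 + 4 = 18
Total frame = payload + overhead = 512 + 18 = 530
Overhead % = 18 / 530 * 100 = 3.3962% -> 3.40% (2 dp)

3.40


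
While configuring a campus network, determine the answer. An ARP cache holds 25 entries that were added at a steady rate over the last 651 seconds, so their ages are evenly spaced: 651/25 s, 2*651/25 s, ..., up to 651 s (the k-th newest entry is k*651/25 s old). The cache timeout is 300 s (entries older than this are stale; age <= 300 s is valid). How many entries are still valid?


Ages are k * 651/25 s for k = 1..25 (spacing = 26.0400 s).
Entry k is valid iff k * 651/25 <= 300 iff k <= 25 * 300 / 651 = 11.5207
n_valid = floor(11.5207) = 11
(n_stale = 25 - 11 = 14)

11


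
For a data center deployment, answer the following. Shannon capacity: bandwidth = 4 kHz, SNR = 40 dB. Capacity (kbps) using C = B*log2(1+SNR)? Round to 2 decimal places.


Given: B = 4 kHz, SNR = 40 dB
SNR linear = 10^(40/10) = 10000
1 + SNR = 10001
log2(10001) = 13.2878566418
C = 4 * 1000 * 13.2878566418 = 53151.4266 bps
C = 53.151427 kbps -> 53.15 kbps (2 dp)

53.15


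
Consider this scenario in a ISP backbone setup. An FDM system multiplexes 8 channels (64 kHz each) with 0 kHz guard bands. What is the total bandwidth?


Given: 8 channels, 64 kHz each, guard = 0 kHz
Channel bandwidth = 8 * 64 = 512 kHz
Guard bands = 7 gaps * 0 kHz = 0 kHz
Total = 512 + 0 = 512 kHz

512


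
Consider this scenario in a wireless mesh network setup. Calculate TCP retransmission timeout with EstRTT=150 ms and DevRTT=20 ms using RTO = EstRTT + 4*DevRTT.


Given: EstRTT = 150 ms, DevRTT = 20 ms
Timeout = EstRTT + 4 * DevRTT
4 * DevRTT = 4 * 20 = 80
Timeout = 150 + 80 = 230 ms

230


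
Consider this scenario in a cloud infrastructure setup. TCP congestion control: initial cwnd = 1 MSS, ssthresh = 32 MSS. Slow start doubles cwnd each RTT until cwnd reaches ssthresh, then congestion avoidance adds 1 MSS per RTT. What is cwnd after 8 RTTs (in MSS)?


RTT 0: cwnd = 1 MSS (initial)
RTT 1: cwnd = 2 MSS (slow start, doubled)
RTT 2: cwnd = 4 MSS (slow start, doubled)
RTT 3: cwnd = 8 MSS (slow start, doubled)
RTT 4: cwnd = 16 MSS (slow start, doubled)
RTT 5: cwnd = 32 MSS (slow start, doubled)
RTT 6: cwnd = 33 MSS (congestion avoidance, +1)
RTT 7: cwnd = 34 MSS (congestion avoidance, +1)
RTT 8: cwnd = 35 MSS (congestion avoidance, +1)

35


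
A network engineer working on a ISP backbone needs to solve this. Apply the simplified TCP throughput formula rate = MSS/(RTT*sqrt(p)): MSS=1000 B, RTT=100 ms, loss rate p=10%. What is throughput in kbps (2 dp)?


Given: MSS = 1000 bytes, RTT = 100 ms, loss = 10%
RTT in seconds = 100 / 1000 = 0.1
Loss rate = 10% = 0.1
sqrt(loss) = sqrt(0.1) = 0.316227766017
Throughput (bytes/s) = 1000 / (0.1 * 0.316227766017) = 31622.7766
Throughput (kbps) = 31622.7766 * 8 / 1000 = 252.982213 -> 252.98 kbps (2 dp)

252.98


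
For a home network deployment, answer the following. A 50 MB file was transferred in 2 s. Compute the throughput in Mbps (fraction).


Given: file = 50 MB, time = 2 s
File in Mb = 50 * 8 = 400 Mb
Throughput = 400 / 2 Mbps
Throughput = 200 Mbps

200


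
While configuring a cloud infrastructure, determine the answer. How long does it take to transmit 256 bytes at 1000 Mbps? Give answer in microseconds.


Given: packet = 256 bytes, bandwidth = 1000 Mbps
Packet in bits = 256 * 8 = 2048 bits
Bandwidth = 1000 * 10^6 = 1000000000 bps
Time = 2048 / 1000000000 seconds
Time in us = 2048 * 10^6 / 1000000000 = 2.048

2.048


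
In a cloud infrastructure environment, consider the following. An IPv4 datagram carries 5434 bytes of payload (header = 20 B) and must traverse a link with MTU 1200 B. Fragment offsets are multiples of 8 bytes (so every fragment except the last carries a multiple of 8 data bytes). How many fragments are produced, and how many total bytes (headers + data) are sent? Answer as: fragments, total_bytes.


Max data per non-final fragment = floor((MTU - header)/8)*8 = floor((1200 - 20)/8)*8 = floor(1180/8)*8 = 1176 B
Final fragment needs no 8-byte alignment: it can carry up to MTU - header = 1180 B
Non-final fragments needed = ceil((payload - 1180) / 1176) = ceil(4254/1176) = ceil(3.6173) = 4
Number of fragments = 4 + 1 = 5
Fragment sizes (data): 4 * 1176 B + 730 B (last, 730 <= 1180 OK)
Total bytes sent = payload + n_frags * header = 5434 + 5*20 = 5434 + 100 = 5534 B

5, 5534


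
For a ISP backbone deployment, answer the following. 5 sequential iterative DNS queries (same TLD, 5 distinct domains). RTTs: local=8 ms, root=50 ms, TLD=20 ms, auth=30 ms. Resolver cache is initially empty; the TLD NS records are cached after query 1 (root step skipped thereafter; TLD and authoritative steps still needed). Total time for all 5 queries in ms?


Lookup 1 (cold cache): local + root + TLD + auth = 8 + 50 + 20 + 30 = 108 ms
Lookups 2..5 (TLD NS cached -> skip root; new domain -> still ask TLD and auth): local + TLD + auth = 8 + 20 + 30 = 58 ms each
Remaining 4 lookups: 4 * 58 = 232 ms
Total = 108 + 232 = 340 ms

340


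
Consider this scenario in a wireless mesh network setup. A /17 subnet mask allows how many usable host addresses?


Given: subnet mask /17
Host bits = 32 - 17 = 15
Total addresses = 2^15 = 32768
Usable hosts = 32768 - 2 (network + broadcast) = 32766

32766


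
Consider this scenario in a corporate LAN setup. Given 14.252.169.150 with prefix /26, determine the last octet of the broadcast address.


Given: IP = 14.252.169.150, prefix = /26
Host bits = 32 - 26 = 6
Network last octet = 150 AND mask = 128
Host part size = 2^6 - 1 = 63
Broadcast last octet = 128 OR 63 = 191

191


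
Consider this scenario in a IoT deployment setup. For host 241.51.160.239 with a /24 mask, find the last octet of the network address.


Given: IP = 241.51.160.239, prefix = /24
Subnet mask = 255.255.255.0
Last octet of IP: 239
Last octet of mask: 0
Network last octet = 239 AND 0 = 0

0


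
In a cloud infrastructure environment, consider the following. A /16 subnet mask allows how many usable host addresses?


Given: subnet mask /16
Host bits = 32 - 16 = 16
Total addresses = 2^16 = 65536
Usable hosts = 65536 - 2 (network + broadcast) = 65534

65534


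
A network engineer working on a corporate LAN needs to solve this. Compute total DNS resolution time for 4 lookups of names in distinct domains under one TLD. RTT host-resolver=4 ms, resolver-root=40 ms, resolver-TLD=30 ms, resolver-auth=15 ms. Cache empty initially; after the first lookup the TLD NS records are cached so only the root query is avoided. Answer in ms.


Lookup 1 (cold cache): local + root + TLD + auth = 4 + 40 + 30 + 15 = 89 ms
Lookups 2..4 (TLD NS cached -> skip root; new domain -> still ask TLD and auth): local + TLD + auth = 4 + 30 + 15 = 49 ms each
Remaining 3 lookups: 3 * 49 = 147 ms
Total = 89 + 147 = 236 ms

236


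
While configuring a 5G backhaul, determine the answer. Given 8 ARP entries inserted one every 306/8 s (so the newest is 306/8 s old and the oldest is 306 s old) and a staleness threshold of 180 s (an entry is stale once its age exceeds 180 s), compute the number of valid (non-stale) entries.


Ages are k * 306/8 s for k = 1..8 (spacing = 38.2500 s).
Entry k is valid iff k * 306/8 <= 180 iff k <= 8 * 180 / 306 = 4.7059
n_valid = floor(4.7059) = 4
(n_stale = 8 - 4 = 4)

4


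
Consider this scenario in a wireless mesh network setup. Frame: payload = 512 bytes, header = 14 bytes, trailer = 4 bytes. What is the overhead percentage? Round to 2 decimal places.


Given: payload = 512 B, header = 14 B, trailer = 4 B
Overhead bytes = header + trailer = 14 + 4 = 18
Total frame = payload + overhead = 512 + 18 = 530
Overhead % = 18 / 530 * 100 = 3.3962% -> 3.40% (2 dp)

3.40


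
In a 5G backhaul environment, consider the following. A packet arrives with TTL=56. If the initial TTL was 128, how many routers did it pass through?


Given: initial TTL = 128, received TTL = 56
Hops = initial TTL - received TTL
Hops = 128 - 56 = 72

72


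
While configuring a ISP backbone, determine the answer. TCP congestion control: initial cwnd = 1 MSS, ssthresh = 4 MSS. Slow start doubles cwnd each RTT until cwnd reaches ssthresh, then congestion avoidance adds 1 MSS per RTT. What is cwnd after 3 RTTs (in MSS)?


RTT 0: cwnd = 1 MSS (initial)
RTT 1: cwnd = 2 MSS (slow start, doubled)
RTT 2: cwnd = 4 MSS (slow start, doubled)
RTT 3: cwnd = 5 MSS (congestion avoidance, +1)

5


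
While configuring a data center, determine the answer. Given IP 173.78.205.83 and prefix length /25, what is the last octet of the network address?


Given: IP = 173.78.205.83, prefix = /25
Subnet mask = 255.255.255.128
Last octet of IP: 83
Last octet of mask: 128
Network last octet = 83 AND 128 = 0

0


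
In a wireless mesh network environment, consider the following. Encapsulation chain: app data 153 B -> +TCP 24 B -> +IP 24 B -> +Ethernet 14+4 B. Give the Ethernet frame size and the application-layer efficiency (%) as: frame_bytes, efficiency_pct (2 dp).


TCP segment = 153 + 24 = 177 B
IP packet = 177 + 24 = 201 B
Ethernet frame = 201 + 14 + 4 = 219 B
Efficiency = app / frame = 153 / 219 = 0.698630 = 69.8630% -> 69.86% (2 dp)

219, 69.86


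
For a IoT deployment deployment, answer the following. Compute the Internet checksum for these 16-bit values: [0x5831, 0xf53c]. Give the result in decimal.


Given words: [0x5831, 0xf53c]
Step 1: Sum all words
Raw sum = 22577 + 62780 = 85357
Step 2: Fold carry: (19821 + 1) = 19822
One's complement = ~19822 & 0xFFFF = 45713

45713


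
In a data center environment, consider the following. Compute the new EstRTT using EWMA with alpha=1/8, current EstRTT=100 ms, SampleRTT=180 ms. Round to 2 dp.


Given: EstRTT = 100 ms, SampleRTT = 180 ms, alpha = 1/8
New EstRTT = (1 - alpha) * EstRTT + alpha * SampleRTT
(7/8) * 100 = 87.5
(1/8) * 180 = 22.5
New EstRTT = 87.5 + 22.5 = 110 ms -> 110.00 ms (2 dp)

110.00


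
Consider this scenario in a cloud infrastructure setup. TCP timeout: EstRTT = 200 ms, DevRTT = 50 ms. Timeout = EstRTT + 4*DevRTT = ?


Given: EstRTT = 200 ms, DevRTT = 50 ms
Timeout = EstRTT + 4 * DevRTT
4 * DevRTT = 4 * 50 = 200
Timeout = 200 + 200 = 400 ms

400


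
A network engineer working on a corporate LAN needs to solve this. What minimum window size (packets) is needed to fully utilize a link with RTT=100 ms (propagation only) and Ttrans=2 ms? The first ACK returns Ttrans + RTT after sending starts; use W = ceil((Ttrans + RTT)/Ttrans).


Given: Ttrans = 2 ms, RTT = 100 ms (= 2 * Tprop, Tprop = 50 ms)
Time until first ACK returns = Ttrans + RTT = 2 + 100 = 102 ms
Need W * Ttrans >= Ttrans + RTT  ->  W >= (Ttrans + RTT) / Ttrans
(Ttrans + RTT) / Ttrans = 102 / 2 = 51
W_min = ceil(51) = 51

51


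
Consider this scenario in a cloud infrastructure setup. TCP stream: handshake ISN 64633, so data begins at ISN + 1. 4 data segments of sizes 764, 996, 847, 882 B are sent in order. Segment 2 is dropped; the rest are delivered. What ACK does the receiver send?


SYN uses sequence number 64633; first data byte = ISN + 1 = 64634.
Segment 1: SEQ = 64634, len = 764 B, covers [64634, 65397]
Segment 2: SEQ = 65398, len = 996 B, covers [65398, 66393] [LOST]
Segment 3: SEQ = 66394, len = 847 B, covers [66394, 67240]
Segment 4: SEQ = 67241, len = 882 B, covers [67241, 68122]
In-order data received: bytes [64634, 65397] (segments 1..1).
Segment 2 missing -> gap begins at byte 65398; later segments buffered out of order.
Cumulative ACK = next expected in-order byte = 64634 + 764 = 65398

65398


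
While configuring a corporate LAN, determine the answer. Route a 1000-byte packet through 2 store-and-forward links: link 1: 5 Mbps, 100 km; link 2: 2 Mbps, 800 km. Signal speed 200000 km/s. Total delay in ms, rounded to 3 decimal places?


Packet = 1000 bytes = 8000 bits. Store-and-forward: sum (t_trans + t_prop) per link.
Link 1: t_trans = 8000/(5*10^6) s = 1.6000 ms; t_prop = 100/200000 s = 0.5000 ms; subtotal = 2.1000 ms
Link 2: t_trans = 8000/(2*10^6) s = 4.0000 ms; t_prop = 800/200000 s = 4.0000 ms; subtotal = 8.0000 ms
End-to-end = 2.1000 + 8.0000 = 10.1000 ms -> 10.100 ms (3 dp)

10.100


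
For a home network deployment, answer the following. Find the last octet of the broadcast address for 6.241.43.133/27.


Given: IP = 6.241.43.133, prefix = /27
Host bits = 32 - 27 = 5
Network last octet = 133 AND mask = 128
Host part size = 2^5 - 1 = 31
Broadcast last octet = 128 OR 31 = 159

159


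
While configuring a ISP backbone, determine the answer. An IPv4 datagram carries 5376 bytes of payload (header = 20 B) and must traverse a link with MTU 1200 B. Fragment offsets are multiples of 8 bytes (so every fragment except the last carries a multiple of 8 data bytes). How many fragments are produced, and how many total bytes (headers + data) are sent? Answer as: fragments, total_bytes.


Max data per non-final fragment = floor((MTU - header)/8)*8 = floor((1200 - 20)/8)*8 = floor(1180/8)*8 = 1176 B
Final fragment needs no 8-byte alignment: it can carry up to MTU - header = 1180 B
Non-final fragments needed = ceil((payload - 1180) / 1176) = ceil(4196/1176) = ceil(3.5680) = 4
Number of fragments = 4 + 1 = 5
Fragment sizes (data): 4 * 1176 B + 672 B (last, 672 <= 1180 OK)
Total bytes sent = payload + n_frags * header = 5376 + 5*20 = 5376 + 100 = 5476 B

5, 5476


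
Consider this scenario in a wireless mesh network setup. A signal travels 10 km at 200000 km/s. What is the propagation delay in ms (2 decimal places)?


Given: distance = 10 km, speed = 200000 km/s
Delay = distance / speed = 10 / 200000 seconds
Delay in ms = 10 * 1000 / 200000
Delay = 0.0500 ms
Rounded to 2 dp = 0.05 ms

0.05


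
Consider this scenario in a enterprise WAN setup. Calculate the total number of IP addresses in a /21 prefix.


Given: CIDR prefix /21
Host bits = 32 - 21 = 11
Total addresses = 2^11 = 2048

2048


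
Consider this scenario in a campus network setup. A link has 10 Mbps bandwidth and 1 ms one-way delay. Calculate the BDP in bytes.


Given: bandwidth = 10 Mbps, delay = 1 ms
BDP in bits = 10 * 10^6 * 1 / 1000
BDP in bits = 10000
BDP in bytes = 10000 / 8 = 1250

1250


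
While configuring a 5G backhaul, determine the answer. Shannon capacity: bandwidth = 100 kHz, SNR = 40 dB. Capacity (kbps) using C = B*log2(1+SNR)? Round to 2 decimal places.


Given: B = 100 kHz, SNR = 40 dB
SNR linear = 10^(40/10) = 10000
1 + SNR = 10001
log2(10001) = 13.2878566418
C = 100 * 1000 * 13.2878566418 = 1328785.6642 bps
C = 1328.785664 kbps -> 1328.79 kbps (2 dp)

1328.79


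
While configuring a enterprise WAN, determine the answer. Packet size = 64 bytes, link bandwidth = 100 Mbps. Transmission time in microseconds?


Given: packet = 64 bytes, bandwidth = 100 Mbps
Packet in bits = 64 * 8 = 512 bits
Bandwidth = 100 * 10^6 = 100000000 bps
Time = 512 / 100000000 seconds
Time in us = 512 * 10^6 / 100000000 = 5.12

5.12


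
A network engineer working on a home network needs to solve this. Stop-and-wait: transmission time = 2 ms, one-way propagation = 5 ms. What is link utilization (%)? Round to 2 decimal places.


Given: Ttrans = 2 ms, Tprop = 5 ms
RTT = 2 * Tprop = 2 * 5 = 10 ms
U = Ttrans / (Ttrans + RTT)
U = 2 / (2 + 10)
U = 2 / 12 = 0.166667
U% = 16.67%

16.67


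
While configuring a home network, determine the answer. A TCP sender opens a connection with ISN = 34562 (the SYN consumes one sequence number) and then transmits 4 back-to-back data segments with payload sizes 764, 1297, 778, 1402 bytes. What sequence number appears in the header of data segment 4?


The SYN occupies sequence number ISN = 34562, so the first data byte is ISN + 1 = 34563.
SEQ of data segment i = (ISN + 1) + sum of payload sizes of segments 1..i-1.
Segment 1: SEQ = 34563, payload = 764 bytes
Segment 2: SEQ = 35327, payload = 1297 bytes
Segment 3: SEQ = 36624, payload = 778 bytes
Segment 4: SEQ = 37402, payload = 1402 bytes
SEQ of segment 4 = 34563 + 764 + 1297 + 778 = 37402

37402


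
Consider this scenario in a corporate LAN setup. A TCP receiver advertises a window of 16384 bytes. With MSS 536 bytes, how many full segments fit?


Given: RWND = 16384 bytes, MSS = 536 bytes
Full segments = floor(RWND / MSS)
Full segments = floor(16384 / 536)
Full segments = floor(30.5672) = 30

30


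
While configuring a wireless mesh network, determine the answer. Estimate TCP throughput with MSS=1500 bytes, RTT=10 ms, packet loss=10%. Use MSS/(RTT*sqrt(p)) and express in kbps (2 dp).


Given: MSS = 1500 bytes, RTT = 10 ms, loss = 10%
RTT in seconds = 10 / 1000 = 0.01
Loss rate = 10% = 0.1
sqrt(loss) = sqrt(0.1) = 0.316227766017
Throughput (bytes/s) = 1500 / (0.01 * 0.316227766017) = 474341.6490
Throughput (kbps) = 474341.6490 * 8 / 1000 = 3794.733192 -> 3794.73 kbps (2 dp)

3794.73


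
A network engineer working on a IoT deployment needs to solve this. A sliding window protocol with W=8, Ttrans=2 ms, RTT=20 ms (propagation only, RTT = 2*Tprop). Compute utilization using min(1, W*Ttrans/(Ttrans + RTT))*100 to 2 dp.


Given: W = 8, Ttrans = 2 ms, RTT = 20 ms (= 2 * Tprop, Tprop = 10 ms)
Cycle time = Ttrans + RTT = 2 + 20 = 22 ms (first packet sent until its ACK returns)
W * Ttrans = 8 * 2 = 16 ms of sending per cycle
W * Ttrans / (Ttrans + RTT) = 16 / 22 = 0.727273
U = min(1, 0.727273) = 0.727273
U% = 72.73%

72.73


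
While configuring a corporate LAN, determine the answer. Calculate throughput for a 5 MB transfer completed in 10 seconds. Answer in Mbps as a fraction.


Given: file = 5 MB, time = 10 s
File in Mb = 5 * 8 = 40 Mb
Throughput = 40 / 10 Mbps
Throughput = 4 Mbps

4


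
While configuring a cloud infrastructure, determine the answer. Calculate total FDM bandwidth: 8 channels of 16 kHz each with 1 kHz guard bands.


Given: 8 channels, 16 kHz each, guard = 1 kHz
Channel bandwidth = 8 * 16 = 128 kHz
Guard bands = 7 gaps * 1 kHz = 7 kHz
Total = 128 + 7 = 135 kHz

135


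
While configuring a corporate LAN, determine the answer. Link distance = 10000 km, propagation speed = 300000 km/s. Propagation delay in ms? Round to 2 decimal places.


Given: distance = 10000 km, speed = 300000 km/s
Delay = distance / speed = 10000 / 300000 seconds
Delay in ms = 10000 * 1000 / 300000
Delay = 33.3333 ms
Rounded to 2 dp = 33.33 ms

33.33


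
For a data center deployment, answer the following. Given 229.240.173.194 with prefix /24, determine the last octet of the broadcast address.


Given: IP = 229.240.173.194, prefix = /24
Host bits = 32 - 24 = 8
Network last octet = 194 AND mask = 0
Host part size = 2^8 - 1 = 255
Broadcast last octet = 0 OR 255 = 255

255


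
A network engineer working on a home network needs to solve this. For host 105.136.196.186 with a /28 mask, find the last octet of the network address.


Given: IP = 105.136.196.186, prefix = /28
Subnet mask = 255.255.255.240
Last octet of IP: 186
Last octet of mask: 240
Network last octet = 186 AND 240 = 176

176


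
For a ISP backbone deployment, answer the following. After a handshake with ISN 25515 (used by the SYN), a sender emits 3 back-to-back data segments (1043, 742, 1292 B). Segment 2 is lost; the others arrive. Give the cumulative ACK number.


SYN uses sequence number 25515; first data byte = ISN + 1 = 25516.
Segment 1: SEQ = 25516, len = 1043 B, covers [25516, 26558]
Segment 2: SEQ = 26559, len = 742 B, covers [26559, 27300] [LOST]
Segment 3: SEQ = 27301, len = 1292 B, covers [27301, 28592]
In-order data received: bytes [25516, 26558] (segments 1..1).
Segment 2 missing -> gap begins at byte 26559; later segments buffered out of order.
Cumulative ACK = next expected in-order byte = 25516 + 1043 = 26559

26559


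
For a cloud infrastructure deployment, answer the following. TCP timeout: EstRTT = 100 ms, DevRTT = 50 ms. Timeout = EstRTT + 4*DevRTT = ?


Given: EstRTT = 100 ms, DevRTT = 50 ms
Timeout = EstRTT + 4 * DevRTT
4 * DevRTT = 4 * 50 = 200
Timeout = 100 + 200 = 300 ms

300


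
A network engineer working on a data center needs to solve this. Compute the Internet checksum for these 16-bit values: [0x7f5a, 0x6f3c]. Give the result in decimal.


Given words: [0x7f5a, 0x6f3c]
Step 1: Sum all words
Raw sum = 32602 + 28476 = 61078
One's complement = ~61078 & 0xFFFF = 4457

4457


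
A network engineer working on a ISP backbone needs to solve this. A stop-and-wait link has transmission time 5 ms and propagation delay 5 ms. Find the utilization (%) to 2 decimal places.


Given: Ttrans = 5 ms, Tprop = 5 ms
RTT = 2 * Tprop = 2 * 5 = 10 ms
U = Ttrans / (Ttrans + RTT)
U = 5 / (5 + 10)
U = 5 / 15 = 0.333333
U% = 33.33%

33.33


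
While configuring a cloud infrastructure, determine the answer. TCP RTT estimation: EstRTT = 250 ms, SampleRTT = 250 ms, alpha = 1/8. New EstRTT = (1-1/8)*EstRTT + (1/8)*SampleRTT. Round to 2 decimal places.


Given: EstRTT = 250 ms, SampleRTT = 250 ms, alpha = 1/8
New EstRTT = (1 - alpha) * EstRTT + alpha * SampleRTT
(7/8) * 250 = 218.75
(1/8) * 250 = 31.25
New EstRTT = 218.75 + 31.25 = 250 ms -> 250.00 ms (2 dp)

250.00


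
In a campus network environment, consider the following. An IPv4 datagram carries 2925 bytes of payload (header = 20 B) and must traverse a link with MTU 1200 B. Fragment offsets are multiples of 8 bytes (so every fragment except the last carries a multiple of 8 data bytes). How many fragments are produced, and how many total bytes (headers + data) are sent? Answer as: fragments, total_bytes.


Max data per non-final fragment = floor((MTU - header)/8)*8 = floor((1200 - 20)/8)*8 = floor(1180/8)*8 = 1176 B
Final fragment needs no 8-byte alignment: it can carry up to MTU - header = 1180 B
Non-final fragments needed = ceil((payload - 1180) / 1176) = ceil(1745/1176) = ceil(1.4838) = 2
Number of fragments = 2 + 1 = 3
Fragment sizes (data): 2 * 1176 B + 573 B (last, 573 <= 1180 OK)
Total bytes sent = payload + n_frags * header = 2925 + 3*20 = 2925 + 60 = 2985 B

3, 2985
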